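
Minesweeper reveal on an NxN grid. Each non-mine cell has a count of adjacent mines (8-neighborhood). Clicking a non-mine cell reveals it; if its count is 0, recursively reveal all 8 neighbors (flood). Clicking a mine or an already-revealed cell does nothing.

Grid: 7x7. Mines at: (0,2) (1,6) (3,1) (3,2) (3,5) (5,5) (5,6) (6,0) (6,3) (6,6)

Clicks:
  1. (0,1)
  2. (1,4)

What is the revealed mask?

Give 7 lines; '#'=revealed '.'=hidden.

Click 1 (0,1) count=1: revealed 1 new [(0,1)] -> total=1
Click 2 (1,4) count=0: revealed 9 new [(0,3) (0,4) (0,5) (1,3) (1,4) (1,5) (2,3) (2,4) (2,5)] -> total=10

Answer: .#.###.
...###.
...###.
.......
.......
.......
.......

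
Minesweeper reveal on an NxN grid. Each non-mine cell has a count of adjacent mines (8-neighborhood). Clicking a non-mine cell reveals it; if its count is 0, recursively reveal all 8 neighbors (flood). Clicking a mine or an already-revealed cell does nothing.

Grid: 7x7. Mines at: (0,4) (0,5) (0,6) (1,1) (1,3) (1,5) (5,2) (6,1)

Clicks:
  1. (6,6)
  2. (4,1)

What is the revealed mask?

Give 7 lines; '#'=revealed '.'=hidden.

Click 1 (6,6) count=0: revealed 31 new [(2,0) (2,1) (2,2) (2,3) (2,4) (2,5) (2,6) (3,0) (3,1) (3,2) (3,3) (3,4) (3,5) (3,6) (4,0) (4,1) (4,2) (4,3) (4,4) (4,5) (4,6) (5,0) (5,1) (5,3) (5,4) (5,5) (5,6) (6,3) (6,4) (6,5) (6,6)] -> total=31
Click 2 (4,1) count=1: revealed 0 new [(none)] -> total=31

Answer: .......
.......
#######
#######
#######
##.####
...####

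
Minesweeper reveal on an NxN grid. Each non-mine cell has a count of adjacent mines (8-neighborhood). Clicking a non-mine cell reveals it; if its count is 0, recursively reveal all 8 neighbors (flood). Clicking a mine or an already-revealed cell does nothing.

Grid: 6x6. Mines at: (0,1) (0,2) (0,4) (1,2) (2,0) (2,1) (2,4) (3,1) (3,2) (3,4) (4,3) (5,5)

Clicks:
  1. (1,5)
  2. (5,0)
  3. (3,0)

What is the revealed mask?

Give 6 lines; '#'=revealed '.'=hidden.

Click 1 (1,5) count=2: revealed 1 new [(1,5)] -> total=1
Click 2 (5,0) count=0: revealed 6 new [(4,0) (4,1) (4,2) (5,0) (5,1) (5,2)] -> total=7
Click 3 (3,0) count=3: revealed 1 new [(3,0)] -> total=8

Answer: ......
.....#
......
#.....
###...
###...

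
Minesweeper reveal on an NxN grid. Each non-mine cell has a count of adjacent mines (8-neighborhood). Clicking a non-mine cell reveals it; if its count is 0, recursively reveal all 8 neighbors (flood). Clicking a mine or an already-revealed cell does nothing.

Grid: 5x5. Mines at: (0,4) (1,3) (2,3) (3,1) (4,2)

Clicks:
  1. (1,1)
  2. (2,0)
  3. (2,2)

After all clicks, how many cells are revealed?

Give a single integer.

Click 1 (1,1) count=0: revealed 9 new [(0,0) (0,1) (0,2) (1,0) (1,1) (1,2) (2,0) (2,1) (2,2)] -> total=9
Click 2 (2,0) count=1: revealed 0 new [(none)] -> total=9
Click 3 (2,2) count=3: revealed 0 new [(none)] -> total=9

Answer: 9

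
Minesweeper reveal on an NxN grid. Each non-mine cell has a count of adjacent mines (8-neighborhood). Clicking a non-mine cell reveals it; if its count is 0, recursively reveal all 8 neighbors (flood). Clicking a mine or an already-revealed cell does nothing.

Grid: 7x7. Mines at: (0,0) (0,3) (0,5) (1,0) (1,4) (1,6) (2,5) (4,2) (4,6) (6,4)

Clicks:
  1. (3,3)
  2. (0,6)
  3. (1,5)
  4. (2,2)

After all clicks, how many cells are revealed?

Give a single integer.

Answer: 11

Derivation:
Click 1 (3,3) count=1: revealed 1 new [(3,3)] -> total=1
Click 2 (0,6) count=2: revealed 1 new [(0,6)] -> total=2
Click 3 (1,5) count=4: revealed 1 new [(1,5)] -> total=3
Click 4 (2,2) count=0: revealed 8 new [(1,1) (1,2) (1,3) (2,1) (2,2) (2,3) (3,1) (3,2)] -> total=11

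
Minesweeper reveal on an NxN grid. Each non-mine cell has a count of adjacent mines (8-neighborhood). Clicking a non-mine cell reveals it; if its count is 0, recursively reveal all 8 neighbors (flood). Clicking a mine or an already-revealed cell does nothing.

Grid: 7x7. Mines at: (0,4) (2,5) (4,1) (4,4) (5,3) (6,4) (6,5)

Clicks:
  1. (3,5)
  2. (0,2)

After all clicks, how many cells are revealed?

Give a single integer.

Answer: 20

Derivation:
Click 1 (3,5) count=2: revealed 1 new [(3,5)] -> total=1
Click 2 (0,2) count=0: revealed 19 new [(0,0) (0,1) (0,2) (0,3) (1,0) (1,1) (1,2) (1,3) (1,4) (2,0) (2,1) (2,2) (2,3) (2,4) (3,0) (3,1) (3,2) (3,3) (3,4)] -> total=20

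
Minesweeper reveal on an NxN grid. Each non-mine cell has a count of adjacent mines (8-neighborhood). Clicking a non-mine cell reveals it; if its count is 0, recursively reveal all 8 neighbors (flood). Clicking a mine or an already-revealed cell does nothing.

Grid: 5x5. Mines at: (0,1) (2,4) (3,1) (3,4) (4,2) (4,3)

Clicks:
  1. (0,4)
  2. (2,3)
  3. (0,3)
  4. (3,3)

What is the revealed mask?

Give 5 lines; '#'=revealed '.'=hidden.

Answer: ..###
..###
...#.
...#.
.....

Derivation:
Click 1 (0,4) count=0: revealed 6 new [(0,2) (0,3) (0,4) (1,2) (1,3) (1,4)] -> total=6
Click 2 (2,3) count=2: revealed 1 new [(2,3)] -> total=7
Click 3 (0,3) count=0: revealed 0 new [(none)] -> total=7
Click 4 (3,3) count=4: revealed 1 new [(3,3)] -> total=8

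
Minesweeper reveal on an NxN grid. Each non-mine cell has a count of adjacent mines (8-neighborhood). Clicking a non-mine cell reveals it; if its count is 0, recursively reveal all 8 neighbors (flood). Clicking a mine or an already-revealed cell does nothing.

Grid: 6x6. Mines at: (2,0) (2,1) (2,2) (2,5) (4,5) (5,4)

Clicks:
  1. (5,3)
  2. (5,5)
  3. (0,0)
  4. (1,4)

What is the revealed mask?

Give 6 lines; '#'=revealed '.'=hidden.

Answer: ######
######
......
......
......
...#.#

Derivation:
Click 1 (5,3) count=1: revealed 1 new [(5,3)] -> total=1
Click 2 (5,5) count=2: revealed 1 new [(5,5)] -> total=2
Click 3 (0,0) count=0: revealed 12 new [(0,0) (0,1) (0,2) (0,3) (0,4) (0,5) (1,0) (1,1) (1,2) (1,3) (1,4) (1,5)] -> total=14
Click 4 (1,4) count=1: revealed 0 new [(none)] -> total=14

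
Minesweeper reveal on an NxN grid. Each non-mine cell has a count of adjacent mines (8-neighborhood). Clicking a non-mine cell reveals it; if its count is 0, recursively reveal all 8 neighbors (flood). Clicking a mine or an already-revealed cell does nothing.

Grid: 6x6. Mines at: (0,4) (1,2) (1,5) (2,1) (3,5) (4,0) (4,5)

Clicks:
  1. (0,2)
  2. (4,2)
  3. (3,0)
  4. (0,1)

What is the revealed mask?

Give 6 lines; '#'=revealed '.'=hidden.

Click 1 (0,2) count=1: revealed 1 new [(0,2)] -> total=1
Click 2 (4,2) count=0: revealed 15 new [(2,2) (2,3) (2,4) (3,1) (3,2) (3,3) (3,4) (4,1) (4,2) (4,3) (4,4) (5,1) (5,2) (5,3) (5,4)] -> total=16
Click 3 (3,0) count=2: revealed 1 new [(3,0)] -> total=17
Click 4 (0,1) count=1: revealed 1 new [(0,1)] -> total=18

Answer: .##...
......
..###.
#####.
.####.
.####.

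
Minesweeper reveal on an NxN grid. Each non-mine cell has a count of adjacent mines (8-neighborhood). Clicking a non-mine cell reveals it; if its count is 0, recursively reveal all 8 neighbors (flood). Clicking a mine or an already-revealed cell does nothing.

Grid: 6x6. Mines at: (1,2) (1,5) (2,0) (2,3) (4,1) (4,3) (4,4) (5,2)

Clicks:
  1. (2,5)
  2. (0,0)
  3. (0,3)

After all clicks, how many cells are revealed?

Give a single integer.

Click 1 (2,5) count=1: revealed 1 new [(2,5)] -> total=1
Click 2 (0,0) count=0: revealed 4 new [(0,0) (0,1) (1,0) (1,1)] -> total=5
Click 3 (0,3) count=1: revealed 1 new [(0,3)] -> total=6

Answer: 6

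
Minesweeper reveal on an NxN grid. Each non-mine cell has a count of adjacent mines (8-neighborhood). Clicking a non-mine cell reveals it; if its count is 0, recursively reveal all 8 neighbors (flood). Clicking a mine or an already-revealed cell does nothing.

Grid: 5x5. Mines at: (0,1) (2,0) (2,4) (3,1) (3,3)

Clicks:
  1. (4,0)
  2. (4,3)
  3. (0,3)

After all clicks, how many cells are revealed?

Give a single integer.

Click 1 (4,0) count=1: revealed 1 new [(4,0)] -> total=1
Click 2 (4,3) count=1: revealed 1 new [(4,3)] -> total=2
Click 3 (0,3) count=0: revealed 6 new [(0,2) (0,3) (0,4) (1,2) (1,3) (1,4)] -> total=8

Answer: 8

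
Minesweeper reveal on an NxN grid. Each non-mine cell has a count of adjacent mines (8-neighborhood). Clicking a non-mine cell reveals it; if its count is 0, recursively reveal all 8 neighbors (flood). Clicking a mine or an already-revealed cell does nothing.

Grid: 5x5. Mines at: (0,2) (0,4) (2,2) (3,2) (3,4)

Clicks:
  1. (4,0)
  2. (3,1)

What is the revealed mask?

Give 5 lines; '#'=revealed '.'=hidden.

Answer: ##...
##...
##...
##...
##...

Derivation:
Click 1 (4,0) count=0: revealed 10 new [(0,0) (0,1) (1,0) (1,1) (2,0) (2,1) (3,0) (3,1) (4,0) (4,1)] -> total=10
Click 2 (3,1) count=2: revealed 0 new [(none)] -> total=10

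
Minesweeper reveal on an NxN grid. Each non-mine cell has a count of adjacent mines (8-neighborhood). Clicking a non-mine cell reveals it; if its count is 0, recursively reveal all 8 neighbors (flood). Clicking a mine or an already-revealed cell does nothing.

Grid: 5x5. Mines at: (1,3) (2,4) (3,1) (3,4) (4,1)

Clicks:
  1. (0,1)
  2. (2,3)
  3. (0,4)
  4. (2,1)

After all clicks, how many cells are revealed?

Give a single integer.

Click 1 (0,1) count=0: revealed 9 new [(0,0) (0,1) (0,2) (1,0) (1,1) (1,2) (2,0) (2,1) (2,2)] -> total=9
Click 2 (2,3) count=3: revealed 1 new [(2,3)] -> total=10
Click 3 (0,4) count=1: revealed 1 new [(0,4)] -> total=11
Click 4 (2,1) count=1: revealed 0 new [(none)] -> total=11

Answer: 11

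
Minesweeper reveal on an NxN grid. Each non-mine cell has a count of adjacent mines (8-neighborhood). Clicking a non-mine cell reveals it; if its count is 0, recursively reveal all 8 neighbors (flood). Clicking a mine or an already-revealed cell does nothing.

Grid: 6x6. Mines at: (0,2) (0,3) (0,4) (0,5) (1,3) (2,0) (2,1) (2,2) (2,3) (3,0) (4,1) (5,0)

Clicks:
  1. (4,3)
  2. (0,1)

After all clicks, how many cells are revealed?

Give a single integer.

Answer: 17

Derivation:
Click 1 (4,3) count=0: revealed 16 new [(1,4) (1,5) (2,4) (2,5) (3,2) (3,3) (3,4) (3,5) (4,2) (4,3) (4,4) (4,5) (5,2) (5,3) (5,4) (5,5)] -> total=16
Click 2 (0,1) count=1: revealed 1 new [(0,1)] -> total=17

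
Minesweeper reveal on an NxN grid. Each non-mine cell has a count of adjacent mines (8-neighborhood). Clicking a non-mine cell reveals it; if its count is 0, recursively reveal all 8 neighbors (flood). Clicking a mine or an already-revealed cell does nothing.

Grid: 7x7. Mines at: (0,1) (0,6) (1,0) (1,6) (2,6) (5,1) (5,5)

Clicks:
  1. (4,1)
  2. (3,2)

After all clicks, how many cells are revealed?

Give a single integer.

Click 1 (4,1) count=1: revealed 1 new [(4,1)] -> total=1
Click 2 (3,2) count=0: revealed 32 new [(0,2) (0,3) (0,4) (0,5) (1,1) (1,2) (1,3) (1,4) (1,5) (2,0) (2,1) (2,2) (2,3) (2,4) (2,5) (3,0) (3,1) (3,2) (3,3) (3,4) (3,5) (4,0) (4,2) (4,3) (4,4) (4,5) (5,2) (5,3) (5,4) (6,2) (6,3) (6,4)] -> total=33

Answer: 33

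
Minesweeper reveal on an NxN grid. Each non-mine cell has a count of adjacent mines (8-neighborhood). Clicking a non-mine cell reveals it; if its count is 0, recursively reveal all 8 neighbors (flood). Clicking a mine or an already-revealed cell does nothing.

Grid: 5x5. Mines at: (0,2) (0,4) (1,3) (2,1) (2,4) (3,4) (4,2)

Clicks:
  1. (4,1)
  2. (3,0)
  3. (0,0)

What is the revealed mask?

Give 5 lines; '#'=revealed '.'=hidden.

Click 1 (4,1) count=1: revealed 1 new [(4,1)] -> total=1
Click 2 (3,0) count=1: revealed 1 new [(3,0)] -> total=2
Click 3 (0,0) count=0: revealed 4 new [(0,0) (0,1) (1,0) (1,1)] -> total=6

Answer: ##...
##...
.....
#....
.#...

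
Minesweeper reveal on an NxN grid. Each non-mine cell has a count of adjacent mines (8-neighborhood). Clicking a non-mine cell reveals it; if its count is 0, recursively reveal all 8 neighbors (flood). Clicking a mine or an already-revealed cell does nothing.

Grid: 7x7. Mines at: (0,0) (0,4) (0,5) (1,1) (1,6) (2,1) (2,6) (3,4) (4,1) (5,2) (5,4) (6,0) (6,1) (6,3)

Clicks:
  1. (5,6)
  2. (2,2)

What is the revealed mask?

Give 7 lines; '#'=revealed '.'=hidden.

Answer: .......
.......
..#....
.....##
.....##
.....##
.....##

Derivation:
Click 1 (5,6) count=0: revealed 8 new [(3,5) (3,6) (4,5) (4,6) (5,5) (5,6) (6,5) (6,6)] -> total=8
Click 2 (2,2) count=2: revealed 1 new [(2,2)] -> total=9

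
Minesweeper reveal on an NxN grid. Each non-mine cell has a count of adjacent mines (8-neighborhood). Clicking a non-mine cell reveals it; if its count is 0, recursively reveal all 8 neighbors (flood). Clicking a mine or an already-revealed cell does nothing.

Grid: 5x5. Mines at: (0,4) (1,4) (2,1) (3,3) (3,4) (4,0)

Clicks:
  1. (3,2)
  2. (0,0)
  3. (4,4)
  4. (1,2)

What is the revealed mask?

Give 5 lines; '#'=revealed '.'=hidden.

Answer: ####.
####.
.....
..#..
....#

Derivation:
Click 1 (3,2) count=2: revealed 1 new [(3,2)] -> total=1
Click 2 (0,0) count=0: revealed 8 new [(0,0) (0,1) (0,2) (0,3) (1,0) (1,1) (1,2) (1,3)] -> total=9
Click 3 (4,4) count=2: revealed 1 new [(4,4)] -> total=10
Click 4 (1,2) count=1: revealed 0 new [(none)] -> total=10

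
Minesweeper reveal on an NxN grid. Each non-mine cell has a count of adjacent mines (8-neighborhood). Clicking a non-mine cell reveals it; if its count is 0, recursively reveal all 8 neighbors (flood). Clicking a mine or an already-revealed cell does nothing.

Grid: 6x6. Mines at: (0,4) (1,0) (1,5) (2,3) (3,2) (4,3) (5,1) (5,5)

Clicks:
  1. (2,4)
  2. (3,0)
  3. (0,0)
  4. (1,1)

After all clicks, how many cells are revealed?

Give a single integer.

Answer: 9

Derivation:
Click 1 (2,4) count=2: revealed 1 new [(2,4)] -> total=1
Click 2 (3,0) count=0: revealed 6 new [(2,0) (2,1) (3,0) (3,1) (4,0) (4,1)] -> total=7
Click 3 (0,0) count=1: revealed 1 new [(0,0)] -> total=8
Click 4 (1,1) count=1: revealed 1 new [(1,1)] -> total=9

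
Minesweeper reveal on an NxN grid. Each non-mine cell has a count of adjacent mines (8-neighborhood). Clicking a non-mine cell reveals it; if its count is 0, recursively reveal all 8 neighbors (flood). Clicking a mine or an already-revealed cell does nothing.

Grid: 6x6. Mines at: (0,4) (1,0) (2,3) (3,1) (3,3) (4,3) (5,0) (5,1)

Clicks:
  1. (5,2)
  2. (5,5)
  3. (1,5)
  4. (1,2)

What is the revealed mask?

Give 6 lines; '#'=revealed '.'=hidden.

Answer: ......
..#.##
....##
....##
....##
..#.##

Derivation:
Click 1 (5,2) count=2: revealed 1 new [(5,2)] -> total=1
Click 2 (5,5) count=0: revealed 10 new [(1,4) (1,5) (2,4) (2,5) (3,4) (3,5) (4,4) (4,5) (5,4) (5,5)] -> total=11
Click 3 (1,5) count=1: revealed 0 new [(none)] -> total=11
Click 4 (1,2) count=1: revealed 1 new [(1,2)] -> total=12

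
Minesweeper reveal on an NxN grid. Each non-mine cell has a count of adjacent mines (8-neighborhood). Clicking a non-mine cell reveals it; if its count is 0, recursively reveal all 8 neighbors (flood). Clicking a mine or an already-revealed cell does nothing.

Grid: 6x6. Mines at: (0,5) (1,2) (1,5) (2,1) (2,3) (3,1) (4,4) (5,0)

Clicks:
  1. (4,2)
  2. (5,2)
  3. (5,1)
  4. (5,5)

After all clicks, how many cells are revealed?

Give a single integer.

Answer: 7

Derivation:
Click 1 (4,2) count=1: revealed 1 new [(4,2)] -> total=1
Click 2 (5,2) count=0: revealed 5 new [(4,1) (4,3) (5,1) (5,2) (5,3)] -> total=6
Click 3 (5,1) count=1: revealed 0 new [(none)] -> total=6
Click 4 (5,5) count=1: revealed 1 new [(5,5)] -> total=7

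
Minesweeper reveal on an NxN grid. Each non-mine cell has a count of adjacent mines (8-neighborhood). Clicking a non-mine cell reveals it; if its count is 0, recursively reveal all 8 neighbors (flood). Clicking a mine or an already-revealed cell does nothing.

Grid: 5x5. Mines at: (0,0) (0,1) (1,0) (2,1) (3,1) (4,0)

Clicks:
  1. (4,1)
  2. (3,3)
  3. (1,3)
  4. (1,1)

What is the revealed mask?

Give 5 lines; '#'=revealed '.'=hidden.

Click 1 (4,1) count=2: revealed 1 new [(4,1)] -> total=1
Click 2 (3,3) count=0: revealed 15 new [(0,2) (0,3) (0,4) (1,2) (1,3) (1,4) (2,2) (2,3) (2,4) (3,2) (3,3) (3,4) (4,2) (4,3) (4,4)] -> total=16
Click 3 (1,3) count=0: revealed 0 new [(none)] -> total=16
Click 4 (1,1) count=4: revealed 1 new [(1,1)] -> total=17

Answer: ..###
.####
..###
..###
.####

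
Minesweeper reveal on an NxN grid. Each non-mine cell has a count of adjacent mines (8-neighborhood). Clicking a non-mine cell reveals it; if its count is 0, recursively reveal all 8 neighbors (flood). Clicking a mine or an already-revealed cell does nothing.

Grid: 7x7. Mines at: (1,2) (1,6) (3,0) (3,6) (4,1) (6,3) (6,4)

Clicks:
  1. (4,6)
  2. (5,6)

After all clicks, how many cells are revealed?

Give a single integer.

Click 1 (4,6) count=1: revealed 1 new [(4,6)] -> total=1
Click 2 (5,6) count=0: revealed 5 new [(4,5) (5,5) (5,6) (6,5) (6,6)] -> total=6

Answer: 6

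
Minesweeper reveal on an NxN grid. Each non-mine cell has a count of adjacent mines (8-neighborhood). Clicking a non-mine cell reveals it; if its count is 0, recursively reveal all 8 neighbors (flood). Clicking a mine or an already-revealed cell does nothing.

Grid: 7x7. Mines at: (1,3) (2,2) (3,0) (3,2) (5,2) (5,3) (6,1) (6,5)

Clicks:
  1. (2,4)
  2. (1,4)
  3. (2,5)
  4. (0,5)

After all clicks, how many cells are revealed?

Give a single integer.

Answer: 21

Derivation:
Click 1 (2,4) count=1: revealed 1 new [(2,4)] -> total=1
Click 2 (1,4) count=1: revealed 1 new [(1,4)] -> total=2
Click 3 (2,5) count=0: revealed 19 new [(0,4) (0,5) (0,6) (1,5) (1,6) (2,3) (2,5) (2,6) (3,3) (3,4) (3,5) (3,6) (4,3) (4,4) (4,5) (4,6) (5,4) (5,5) (5,6)] -> total=21
Click 4 (0,5) count=0: revealed 0 new [(none)] -> total=21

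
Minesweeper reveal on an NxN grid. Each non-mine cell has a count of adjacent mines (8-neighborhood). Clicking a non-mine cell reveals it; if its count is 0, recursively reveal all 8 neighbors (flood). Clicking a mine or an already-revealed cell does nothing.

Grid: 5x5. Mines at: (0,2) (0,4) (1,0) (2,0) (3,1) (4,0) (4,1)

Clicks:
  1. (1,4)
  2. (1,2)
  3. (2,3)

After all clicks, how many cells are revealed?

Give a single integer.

Answer: 12

Derivation:
Click 1 (1,4) count=1: revealed 1 new [(1,4)] -> total=1
Click 2 (1,2) count=1: revealed 1 new [(1,2)] -> total=2
Click 3 (2,3) count=0: revealed 10 new [(1,3) (2,2) (2,3) (2,4) (3,2) (3,3) (3,4) (4,2) (4,3) (4,4)] -> total=12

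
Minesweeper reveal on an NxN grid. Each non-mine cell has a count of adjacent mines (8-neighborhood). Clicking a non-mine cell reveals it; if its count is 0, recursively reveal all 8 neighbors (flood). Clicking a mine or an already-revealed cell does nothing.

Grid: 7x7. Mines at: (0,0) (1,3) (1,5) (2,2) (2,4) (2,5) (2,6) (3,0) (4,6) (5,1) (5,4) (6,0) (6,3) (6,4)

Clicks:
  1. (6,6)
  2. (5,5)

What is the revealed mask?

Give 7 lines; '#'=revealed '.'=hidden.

Answer: .......
.......
.......
.......
.......
.....##
.....##

Derivation:
Click 1 (6,6) count=0: revealed 4 new [(5,5) (5,6) (6,5) (6,6)] -> total=4
Click 2 (5,5) count=3: revealed 0 new [(none)] -> total=4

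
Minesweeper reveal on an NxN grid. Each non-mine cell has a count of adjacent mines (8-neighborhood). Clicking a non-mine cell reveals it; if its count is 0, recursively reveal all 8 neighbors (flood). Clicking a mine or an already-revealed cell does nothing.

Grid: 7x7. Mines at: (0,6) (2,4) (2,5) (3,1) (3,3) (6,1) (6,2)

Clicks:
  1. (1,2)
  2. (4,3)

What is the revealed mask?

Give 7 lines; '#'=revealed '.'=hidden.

Answer: ######.
######.
####...
.......
...#...
.......
.......

Derivation:
Click 1 (1,2) count=0: revealed 16 new [(0,0) (0,1) (0,2) (0,3) (0,4) (0,5) (1,0) (1,1) (1,2) (1,3) (1,4) (1,5) (2,0) (2,1) (2,2) (2,3)] -> total=16
Click 2 (4,3) count=1: revealed 1 new [(4,3)] -> total=17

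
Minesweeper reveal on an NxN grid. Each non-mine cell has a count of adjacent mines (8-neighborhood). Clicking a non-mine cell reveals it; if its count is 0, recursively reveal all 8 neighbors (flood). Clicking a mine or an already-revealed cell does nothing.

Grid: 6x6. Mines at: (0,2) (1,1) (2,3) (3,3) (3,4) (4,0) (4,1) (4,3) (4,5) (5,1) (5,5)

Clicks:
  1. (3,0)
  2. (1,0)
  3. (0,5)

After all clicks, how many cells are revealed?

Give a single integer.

Answer: 10

Derivation:
Click 1 (3,0) count=2: revealed 1 new [(3,0)] -> total=1
Click 2 (1,0) count=1: revealed 1 new [(1,0)] -> total=2
Click 3 (0,5) count=0: revealed 8 new [(0,3) (0,4) (0,5) (1,3) (1,4) (1,5) (2,4) (2,5)] -> total=10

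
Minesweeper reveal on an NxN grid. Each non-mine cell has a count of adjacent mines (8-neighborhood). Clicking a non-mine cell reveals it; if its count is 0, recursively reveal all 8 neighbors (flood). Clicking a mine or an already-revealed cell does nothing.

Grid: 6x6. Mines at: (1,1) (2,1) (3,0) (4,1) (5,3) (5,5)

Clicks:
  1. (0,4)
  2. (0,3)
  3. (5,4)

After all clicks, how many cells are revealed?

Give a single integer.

Answer: 21

Derivation:
Click 1 (0,4) count=0: revealed 20 new [(0,2) (0,3) (0,4) (0,5) (1,2) (1,3) (1,4) (1,5) (2,2) (2,3) (2,4) (2,5) (3,2) (3,3) (3,4) (3,5) (4,2) (4,3) (4,4) (4,5)] -> total=20
Click 2 (0,3) count=0: revealed 0 new [(none)] -> total=20
Click 3 (5,4) count=2: revealed 1 new [(5,4)] -> total=21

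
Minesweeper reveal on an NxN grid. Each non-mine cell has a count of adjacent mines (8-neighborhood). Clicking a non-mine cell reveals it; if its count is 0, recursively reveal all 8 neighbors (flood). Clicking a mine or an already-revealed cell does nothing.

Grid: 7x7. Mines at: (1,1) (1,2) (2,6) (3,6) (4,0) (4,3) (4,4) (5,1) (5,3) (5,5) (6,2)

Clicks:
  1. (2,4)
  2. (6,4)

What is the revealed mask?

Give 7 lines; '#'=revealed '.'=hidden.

Answer: ...####
...####
...###.
...###.
.......
.......
....#..

Derivation:
Click 1 (2,4) count=0: revealed 14 new [(0,3) (0,4) (0,5) (0,6) (1,3) (1,4) (1,5) (1,6) (2,3) (2,4) (2,5) (3,3) (3,4) (3,5)] -> total=14
Click 2 (6,4) count=2: revealed 1 new [(6,4)] -> total=15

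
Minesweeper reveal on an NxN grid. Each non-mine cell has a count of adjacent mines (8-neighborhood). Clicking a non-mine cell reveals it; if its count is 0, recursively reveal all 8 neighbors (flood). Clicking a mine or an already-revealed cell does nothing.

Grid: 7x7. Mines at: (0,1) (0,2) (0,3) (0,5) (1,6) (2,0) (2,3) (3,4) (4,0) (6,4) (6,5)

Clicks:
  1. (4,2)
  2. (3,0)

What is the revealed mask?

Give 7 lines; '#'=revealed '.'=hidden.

Click 1 (4,2) count=0: revealed 14 new [(3,1) (3,2) (3,3) (4,1) (4,2) (4,3) (5,0) (5,1) (5,2) (5,3) (6,0) (6,1) (6,2) (6,3)] -> total=14
Click 2 (3,0) count=2: revealed 1 new [(3,0)] -> total=15

Answer: .......
.......
.......
####...
.###...
####...
####...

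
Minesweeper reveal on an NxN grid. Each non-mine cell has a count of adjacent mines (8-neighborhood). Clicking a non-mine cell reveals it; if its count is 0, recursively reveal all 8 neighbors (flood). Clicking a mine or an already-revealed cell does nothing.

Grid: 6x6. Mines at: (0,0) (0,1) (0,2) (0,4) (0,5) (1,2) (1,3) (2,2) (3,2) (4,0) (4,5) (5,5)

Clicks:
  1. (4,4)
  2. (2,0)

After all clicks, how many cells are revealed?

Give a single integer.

Answer: 7

Derivation:
Click 1 (4,4) count=2: revealed 1 new [(4,4)] -> total=1
Click 2 (2,0) count=0: revealed 6 new [(1,0) (1,1) (2,0) (2,1) (3,0) (3,1)] -> total=7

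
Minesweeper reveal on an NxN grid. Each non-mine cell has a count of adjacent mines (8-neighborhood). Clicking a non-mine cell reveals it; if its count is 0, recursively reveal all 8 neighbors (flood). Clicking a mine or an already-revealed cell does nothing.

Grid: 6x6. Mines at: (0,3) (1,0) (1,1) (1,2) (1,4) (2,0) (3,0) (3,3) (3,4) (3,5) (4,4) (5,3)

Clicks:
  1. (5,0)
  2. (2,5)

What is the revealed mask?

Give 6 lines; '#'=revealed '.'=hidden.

Answer: ......
......
.....#
......
###...
###...

Derivation:
Click 1 (5,0) count=0: revealed 6 new [(4,0) (4,1) (4,2) (5,0) (5,1) (5,2)] -> total=6
Click 2 (2,5) count=3: revealed 1 new [(2,5)] -> total=7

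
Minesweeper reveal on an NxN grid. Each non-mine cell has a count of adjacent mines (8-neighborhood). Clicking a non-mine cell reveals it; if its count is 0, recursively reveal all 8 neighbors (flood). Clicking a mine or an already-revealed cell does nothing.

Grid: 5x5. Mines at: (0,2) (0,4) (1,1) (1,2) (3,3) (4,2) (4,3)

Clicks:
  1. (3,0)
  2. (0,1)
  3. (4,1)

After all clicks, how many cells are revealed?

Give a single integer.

Answer: 7

Derivation:
Click 1 (3,0) count=0: revealed 6 new [(2,0) (2,1) (3,0) (3,1) (4,0) (4,1)] -> total=6
Click 2 (0,1) count=3: revealed 1 new [(0,1)] -> total=7
Click 3 (4,1) count=1: revealed 0 new [(none)] -> total=7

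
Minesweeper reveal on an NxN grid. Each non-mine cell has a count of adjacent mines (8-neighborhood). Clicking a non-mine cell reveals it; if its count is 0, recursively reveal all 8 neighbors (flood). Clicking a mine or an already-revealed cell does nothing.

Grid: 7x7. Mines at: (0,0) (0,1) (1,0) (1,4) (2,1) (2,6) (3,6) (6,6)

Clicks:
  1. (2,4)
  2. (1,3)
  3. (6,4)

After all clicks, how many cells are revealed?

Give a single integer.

Click 1 (2,4) count=1: revealed 1 new [(2,4)] -> total=1
Click 2 (1,3) count=1: revealed 1 new [(1,3)] -> total=2
Click 3 (6,4) count=0: revealed 27 new [(2,2) (2,3) (2,5) (3,0) (3,1) (3,2) (3,3) (3,4) (3,5) (4,0) (4,1) (4,2) (4,3) (4,4) (4,5) (5,0) (5,1) (5,2) (5,3) (5,4) (5,5) (6,0) (6,1) (6,2) (6,3) (6,4) (6,5)] -> total=29

Answer: 29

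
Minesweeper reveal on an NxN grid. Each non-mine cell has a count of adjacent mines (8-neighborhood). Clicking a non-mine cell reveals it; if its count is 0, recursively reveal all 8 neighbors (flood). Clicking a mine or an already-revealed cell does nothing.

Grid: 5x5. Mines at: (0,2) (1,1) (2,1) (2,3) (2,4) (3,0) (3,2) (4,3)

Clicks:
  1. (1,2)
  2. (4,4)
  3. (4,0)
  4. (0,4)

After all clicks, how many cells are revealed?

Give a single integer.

Answer: 7

Derivation:
Click 1 (1,2) count=4: revealed 1 new [(1,2)] -> total=1
Click 2 (4,4) count=1: revealed 1 new [(4,4)] -> total=2
Click 3 (4,0) count=1: revealed 1 new [(4,0)] -> total=3
Click 4 (0,4) count=0: revealed 4 new [(0,3) (0,4) (1,3) (1,4)] -> total=7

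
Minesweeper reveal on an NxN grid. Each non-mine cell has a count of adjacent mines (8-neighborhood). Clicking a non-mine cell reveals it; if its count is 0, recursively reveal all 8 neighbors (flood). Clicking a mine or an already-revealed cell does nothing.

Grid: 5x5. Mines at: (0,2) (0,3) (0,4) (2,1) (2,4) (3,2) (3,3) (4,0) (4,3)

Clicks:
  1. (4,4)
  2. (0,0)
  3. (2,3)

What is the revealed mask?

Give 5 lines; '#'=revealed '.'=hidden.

Click 1 (4,4) count=2: revealed 1 new [(4,4)] -> total=1
Click 2 (0,0) count=0: revealed 4 new [(0,0) (0,1) (1,0) (1,1)] -> total=5
Click 3 (2,3) count=3: revealed 1 new [(2,3)] -> total=6

Answer: ##...
##...
...#.
.....
....#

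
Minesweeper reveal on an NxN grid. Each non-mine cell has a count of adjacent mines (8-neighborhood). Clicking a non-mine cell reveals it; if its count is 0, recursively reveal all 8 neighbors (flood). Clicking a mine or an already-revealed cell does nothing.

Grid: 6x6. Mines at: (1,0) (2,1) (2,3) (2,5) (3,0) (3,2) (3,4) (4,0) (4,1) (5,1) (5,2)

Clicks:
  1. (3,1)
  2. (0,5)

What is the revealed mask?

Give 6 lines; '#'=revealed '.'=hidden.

Answer: .#####
.#####
......
.#....
......
......

Derivation:
Click 1 (3,1) count=5: revealed 1 new [(3,1)] -> total=1
Click 2 (0,5) count=0: revealed 10 new [(0,1) (0,2) (0,3) (0,4) (0,5) (1,1) (1,2) (1,3) (1,4) (1,5)] -> total=11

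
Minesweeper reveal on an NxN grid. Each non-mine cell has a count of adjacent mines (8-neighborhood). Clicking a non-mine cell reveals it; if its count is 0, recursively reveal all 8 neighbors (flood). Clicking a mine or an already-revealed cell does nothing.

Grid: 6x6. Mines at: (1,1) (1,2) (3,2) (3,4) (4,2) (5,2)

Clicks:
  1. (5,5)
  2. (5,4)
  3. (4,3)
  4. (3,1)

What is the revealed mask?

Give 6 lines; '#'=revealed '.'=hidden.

Click 1 (5,5) count=0: revealed 6 new [(4,3) (4,4) (4,5) (5,3) (5,4) (5,5)] -> total=6
Click 2 (5,4) count=0: revealed 0 new [(none)] -> total=6
Click 3 (4,3) count=4: revealed 0 new [(none)] -> total=6
Click 4 (3,1) count=2: revealed 1 new [(3,1)] -> total=7

Answer: ......
......
......
.#....
...###
...###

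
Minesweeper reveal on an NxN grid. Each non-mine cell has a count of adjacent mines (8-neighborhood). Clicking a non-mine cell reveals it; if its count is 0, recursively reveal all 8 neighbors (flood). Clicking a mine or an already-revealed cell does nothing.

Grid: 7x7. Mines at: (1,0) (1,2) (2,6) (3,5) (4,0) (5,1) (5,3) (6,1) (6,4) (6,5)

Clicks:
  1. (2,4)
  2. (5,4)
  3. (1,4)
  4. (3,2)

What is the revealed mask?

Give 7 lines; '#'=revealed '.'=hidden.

Answer: ...####
...####
.#####.
.####..
.####..
....#..
.......

Derivation:
Click 1 (2,4) count=1: revealed 1 new [(2,4)] -> total=1
Click 2 (5,4) count=3: revealed 1 new [(5,4)] -> total=2
Click 3 (1,4) count=0: revealed 10 new [(0,3) (0,4) (0,5) (0,6) (1,3) (1,4) (1,5) (1,6) (2,3) (2,5)] -> total=12
Click 4 (3,2) count=0: revealed 10 new [(2,1) (2,2) (3,1) (3,2) (3,3) (3,4) (4,1) (4,2) (4,3) (4,4)] -> total=22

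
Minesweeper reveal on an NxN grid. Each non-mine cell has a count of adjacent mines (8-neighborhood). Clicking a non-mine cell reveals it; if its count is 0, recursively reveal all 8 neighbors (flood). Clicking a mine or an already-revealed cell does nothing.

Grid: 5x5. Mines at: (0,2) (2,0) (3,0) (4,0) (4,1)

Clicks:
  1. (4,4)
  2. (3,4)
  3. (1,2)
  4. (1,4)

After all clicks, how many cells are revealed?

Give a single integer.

Click 1 (4,4) count=0: revealed 17 new [(0,3) (0,4) (1,1) (1,2) (1,3) (1,4) (2,1) (2,2) (2,3) (2,4) (3,1) (3,2) (3,3) (3,4) (4,2) (4,3) (4,4)] -> total=17
Click 2 (3,4) count=0: revealed 0 new [(none)] -> total=17
Click 3 (1,2) count=1: revealed 0 new [(none)] -> total=17
Click 4 (1,4) count=0: revealed 0 new [(none)] -> total=17

Answer: 17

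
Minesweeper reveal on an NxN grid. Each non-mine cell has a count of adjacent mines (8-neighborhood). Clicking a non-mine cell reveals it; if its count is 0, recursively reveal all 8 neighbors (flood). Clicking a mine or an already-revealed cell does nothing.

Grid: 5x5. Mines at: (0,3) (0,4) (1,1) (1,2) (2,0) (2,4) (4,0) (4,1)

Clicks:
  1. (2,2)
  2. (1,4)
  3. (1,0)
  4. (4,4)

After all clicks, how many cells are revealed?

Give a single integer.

Click 1 (2,2) count=2: revealed 1 new [(2,2)] -> total=1
Click 2 (1,4) count=3: revealed 1 new [(1,4)] -> total=2
Click 3 (1,0) count=2: revealed 1 new [(1,0)] -> total=3
Click 4 (4,4) count=0: revealed 6 new [(3,2) (3,3) (3,4) (4,2) (4,3) (4,4)] -> total=9

Answer: 9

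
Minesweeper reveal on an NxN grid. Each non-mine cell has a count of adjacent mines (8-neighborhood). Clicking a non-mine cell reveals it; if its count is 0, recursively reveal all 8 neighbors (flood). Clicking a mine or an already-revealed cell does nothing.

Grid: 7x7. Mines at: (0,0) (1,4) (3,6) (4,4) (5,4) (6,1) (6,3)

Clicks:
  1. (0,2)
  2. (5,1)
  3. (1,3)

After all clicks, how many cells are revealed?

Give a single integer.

Answer: 23

Derivation:
Click 1 (0,2) count=0: revealed 23 new [(0,1) (0,2) (0,3) (1,0) (1,1) (1,2) (1,3) (2,0) (2,1) (2,2) (2,3) (3,0) (3,1) (3,2) (3,3) (4,0) (4,1) (4,2) (4,3) (5,0) (5,1) (5,2) (5,3)] -> total=23
Click 2 (5,1) count=1: revealed 0 new [(none)] -> total=23
Click 3 (1,3) count=1: revealed 0 new [(none)] -> total=23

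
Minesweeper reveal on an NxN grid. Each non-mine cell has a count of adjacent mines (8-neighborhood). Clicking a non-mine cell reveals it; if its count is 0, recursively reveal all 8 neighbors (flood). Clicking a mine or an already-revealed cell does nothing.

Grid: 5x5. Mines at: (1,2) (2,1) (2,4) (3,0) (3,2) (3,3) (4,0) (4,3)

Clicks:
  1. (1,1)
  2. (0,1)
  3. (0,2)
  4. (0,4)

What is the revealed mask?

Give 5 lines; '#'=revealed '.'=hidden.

Answer: .####
.#.##
.....
.....
.....

Derivation:
Click 1 (1,1) count=2: revealed 1 new [(1,1)] -> total=1
Click 2 (0,1) count=1: revealed 1 new [(0,1)] -> total=2
Click 3 (0,2) count=1: revealed 1 new [(0,2)] -> total=3
Click 4 (0,4) count=0: revealed 4 new [(0,3) (0,4) (1,3) (1,4)] -> total=7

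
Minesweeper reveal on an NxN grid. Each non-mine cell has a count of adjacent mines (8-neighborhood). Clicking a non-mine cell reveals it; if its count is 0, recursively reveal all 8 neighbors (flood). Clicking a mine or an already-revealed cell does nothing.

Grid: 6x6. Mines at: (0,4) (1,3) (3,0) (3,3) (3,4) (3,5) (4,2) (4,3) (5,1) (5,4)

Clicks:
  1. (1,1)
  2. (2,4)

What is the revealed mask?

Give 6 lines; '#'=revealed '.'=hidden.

Click 1 (1,1) count=0: revealed 9 new [(0,0) (0,1) (0,2) (1,0) (1,1) (1,2) (2,0) (2,1) (2,2)] -> total=9
Click 2 (2,4) count=4: revealed 1 new [(2,4)] -> total=10

Answer: ###...
###...
###.#.
......
......
......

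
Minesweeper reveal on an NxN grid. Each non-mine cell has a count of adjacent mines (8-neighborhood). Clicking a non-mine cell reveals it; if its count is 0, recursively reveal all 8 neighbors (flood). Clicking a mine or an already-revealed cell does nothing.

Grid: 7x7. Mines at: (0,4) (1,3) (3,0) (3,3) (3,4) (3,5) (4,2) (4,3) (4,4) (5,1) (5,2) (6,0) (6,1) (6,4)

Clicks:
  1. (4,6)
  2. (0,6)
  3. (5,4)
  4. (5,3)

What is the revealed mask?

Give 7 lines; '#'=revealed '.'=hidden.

Answer: .....##
.....##
.....##
.......
......#
...##..
.......

Derivation:
Click 1 (4,6) count=1: revealed 1 new [(4,6)] -> total=1
Click 2 (0,6) count=0: revealed 6 new [(0,5) (0,6) (1,5) (1,6) (2,5) (2,6)] -> total=7
Click 3 (5,4) count=3: revealed 1 new [(5,4)] -> total=8
Click 4 (5,3) count=5: revealed 1 new [(5,3)] -> total=9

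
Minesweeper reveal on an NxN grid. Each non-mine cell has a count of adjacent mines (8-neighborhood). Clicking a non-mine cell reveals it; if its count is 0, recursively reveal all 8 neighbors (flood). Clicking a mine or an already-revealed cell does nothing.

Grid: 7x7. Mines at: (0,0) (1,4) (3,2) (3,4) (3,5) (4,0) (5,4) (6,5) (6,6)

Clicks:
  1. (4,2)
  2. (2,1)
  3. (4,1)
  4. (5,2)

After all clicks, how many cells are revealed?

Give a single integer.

Answer: 12

Derivation:
Click 1 (4,2) count=1: revealed 1 new [(4,2)] -> total=1
Click 2 (2,1) count=1: revealed 1 new [(2,1)] -> total=2
Click 3 (4,1) count=2: revealed 1 new [(4,1)] -> total=3
Click 4 (5,2) count=0: revealed 9 new [(4,3) (5,0) (5,1) (5,2) (5,3) (6,0) (6,1) (6,2) (6,3)] -> total=12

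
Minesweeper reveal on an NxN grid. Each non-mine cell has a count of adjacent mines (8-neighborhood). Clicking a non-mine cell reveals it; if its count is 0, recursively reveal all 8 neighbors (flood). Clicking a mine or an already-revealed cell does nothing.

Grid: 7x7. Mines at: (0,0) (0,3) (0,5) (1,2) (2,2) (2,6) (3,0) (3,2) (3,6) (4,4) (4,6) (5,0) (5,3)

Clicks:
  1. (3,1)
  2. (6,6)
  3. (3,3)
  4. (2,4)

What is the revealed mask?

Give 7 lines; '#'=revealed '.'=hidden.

Answer: .......
...###.
...###.
.#.###.
.......
....###
....###

Derivation:
Click 1 (3,1) count=3: revealed 1 new [(3,1)] -> total=1
Click 2 (6,6) count=0: revealed 6 new [(5,4) (5,5) (5,6) (6,4) (6,5) (6,6)] -> total=7
Click 3 (3,3) count=3: revealed 1 new [(3,3)] -> total=8
Click 4 (2,4) count=0: revealed 8 new [(1,3) (1,4) (1,5) (2,3) (2,4) (2,5) (3,4) (3,5)] -> total=16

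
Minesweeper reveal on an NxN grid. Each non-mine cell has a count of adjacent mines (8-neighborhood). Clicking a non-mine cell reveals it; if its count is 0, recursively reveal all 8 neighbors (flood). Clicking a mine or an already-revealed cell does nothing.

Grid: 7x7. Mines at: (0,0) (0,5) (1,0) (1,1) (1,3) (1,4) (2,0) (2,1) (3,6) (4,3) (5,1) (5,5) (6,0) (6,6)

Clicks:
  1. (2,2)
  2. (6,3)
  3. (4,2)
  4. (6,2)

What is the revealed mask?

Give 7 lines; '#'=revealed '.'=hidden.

Click 1 (2,2) count=3: revealed 1 new [(2,2)] -> total=1
Click 2 (6,3) count=0: revealed 6 new [(5,2) (5,3) (5,4) (6,2) (6,3) (6,4)] -> total=7
Click 3 (4,2) count=2: revealed 1 new [(4,2)] -> total=8
Click 4 (6,2) count=1: revealed 0 new [(none)] -> total=8

Answer: .......
.......
..#....
.......
..#....
..###..
..###..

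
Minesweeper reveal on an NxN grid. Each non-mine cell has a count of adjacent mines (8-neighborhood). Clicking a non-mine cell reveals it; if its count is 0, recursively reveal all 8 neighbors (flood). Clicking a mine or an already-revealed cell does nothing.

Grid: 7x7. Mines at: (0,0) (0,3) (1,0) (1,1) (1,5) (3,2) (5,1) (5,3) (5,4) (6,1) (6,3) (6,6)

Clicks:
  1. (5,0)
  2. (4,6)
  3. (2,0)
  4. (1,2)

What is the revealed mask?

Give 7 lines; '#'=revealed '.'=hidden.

Answer: .......
..#....
#..####
...####
...####
#....##
.......

Derivation:
Click 1 (5,0) count=2: revealed 1 new [(5,0)] -> total=1
Click 2 (4,6) count=0: revealed 14 new [(2,3) (2,4) (2,5) (2,6) (3,3) (3,4) (3,5) (3,6) (4,3) (4,4) (4,5) (4,6) (5,5) (5,6)] -> total=15
Click 3 (2,0) count=2: revealed 1 new [(2,0)] -> total=16
Click 4 (1,2) count=2: revealed 1 new [(1,2)] -> total=17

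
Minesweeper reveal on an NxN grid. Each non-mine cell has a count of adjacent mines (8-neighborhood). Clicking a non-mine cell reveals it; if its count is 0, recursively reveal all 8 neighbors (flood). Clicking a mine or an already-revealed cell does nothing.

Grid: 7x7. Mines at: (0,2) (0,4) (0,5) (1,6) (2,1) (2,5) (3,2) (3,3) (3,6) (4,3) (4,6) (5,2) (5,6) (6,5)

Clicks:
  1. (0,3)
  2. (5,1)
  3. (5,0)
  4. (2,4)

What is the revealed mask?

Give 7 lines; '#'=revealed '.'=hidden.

Click 1 (0,3) count=2: revealed 1 new [(0,3)] -> total=1
Click 2 (5,1) count=1: revealed 1 new [(5,1)] -> total=2
Click 3 (5,0) count=0: revealed 7 new [(3,0) (3,1) (4,0) (4,1) (5,0) (6,0) (6,1)] -> total=9
Click 4 (2,4) count=2: revealed 1 new [(2,4)] -> total=10

Answer: ...#...
.......
....#..
##.....
##.....
##.....
##.....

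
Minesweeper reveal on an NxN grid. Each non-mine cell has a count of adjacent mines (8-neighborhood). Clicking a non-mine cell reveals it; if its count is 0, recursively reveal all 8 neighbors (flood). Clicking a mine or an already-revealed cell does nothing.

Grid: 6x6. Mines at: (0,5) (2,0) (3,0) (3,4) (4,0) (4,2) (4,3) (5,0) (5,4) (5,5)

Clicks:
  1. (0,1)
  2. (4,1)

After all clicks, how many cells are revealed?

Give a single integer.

Click 1 (0,1) count=0: revealed 17 new [(0,0) (0,1) (0,2) (0,3) (0,4) (1,0) (1,1) (1,2) (1,3) (1,4) (2,1) (2,2) (2,3) (2,4) (3,1) (3,2) (3,3)] -> total=17
Click 2 (4,1) count=4: revealed 1 new [(4,1)] -> total=18

Answer: 18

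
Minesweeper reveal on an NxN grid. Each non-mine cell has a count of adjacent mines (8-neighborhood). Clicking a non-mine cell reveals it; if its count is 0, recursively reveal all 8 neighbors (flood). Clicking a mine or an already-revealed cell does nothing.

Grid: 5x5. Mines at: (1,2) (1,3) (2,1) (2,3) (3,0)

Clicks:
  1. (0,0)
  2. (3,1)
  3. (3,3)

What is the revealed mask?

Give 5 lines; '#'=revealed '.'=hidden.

Click 1 (0,0) count=0: revealed 4 new [(0,0) (0,1) (1,0) (1,1)] -> total=4
Click 2 (3,1) count=2: revealed 1 new [(3,1)] -> total=5
Click 3 (3,3) count=1: revealed 1 new [(3,3)] -> total=6

Answer: ##...
##...
.....
.#.#.
.....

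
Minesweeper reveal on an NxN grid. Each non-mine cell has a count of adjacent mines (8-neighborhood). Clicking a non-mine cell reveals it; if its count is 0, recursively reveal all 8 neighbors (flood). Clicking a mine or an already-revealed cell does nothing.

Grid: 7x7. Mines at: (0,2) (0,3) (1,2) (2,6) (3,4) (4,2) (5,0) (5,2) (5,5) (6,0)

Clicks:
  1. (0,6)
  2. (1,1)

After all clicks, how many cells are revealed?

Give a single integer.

Answer: 7

Derivation:
Click 1 (0,6) count=0: revealed 6 new [(0,4) (0,5) (0,6) (1,4) (1,5) (1,6)] -> total=6
Click 2 (1,1) count=2: revealed 1 new [(1,1)] -> total=7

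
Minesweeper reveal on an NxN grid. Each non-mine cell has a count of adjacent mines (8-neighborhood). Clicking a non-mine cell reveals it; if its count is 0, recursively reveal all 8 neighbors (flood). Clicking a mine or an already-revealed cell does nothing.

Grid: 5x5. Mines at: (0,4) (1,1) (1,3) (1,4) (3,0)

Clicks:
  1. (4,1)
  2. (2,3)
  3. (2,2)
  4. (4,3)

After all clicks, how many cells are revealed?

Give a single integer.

Answer: 12

Derivation:
Click 1 (4,1) count=1: revealed 1 new [(4,1)] -> total=1
Click 2 (2,3) count=2: revealed 1 new [(2,3)] -> total=2
Click 3 (2,2) count=2: revealed 1 new [(2,2)] -> total=3
Click 4 (4,3) count=0: revealed 9 new [(2,1) (2,4) (3,1) (3,2) (3,3) (3,4) (4,2) (4,3) (4,4)] -> total=12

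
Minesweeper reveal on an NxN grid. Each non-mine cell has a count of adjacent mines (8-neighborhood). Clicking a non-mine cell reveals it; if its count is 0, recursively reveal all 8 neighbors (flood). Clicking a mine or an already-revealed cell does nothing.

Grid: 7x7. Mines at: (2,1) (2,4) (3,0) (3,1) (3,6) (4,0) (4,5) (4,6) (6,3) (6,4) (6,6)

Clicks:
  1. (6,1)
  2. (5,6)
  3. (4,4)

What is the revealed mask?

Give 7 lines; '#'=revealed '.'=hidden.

Answer: .......
.......
.......
.......
....#..
###...#
###....

Derivation:
Click 1 (6,1) count=0: revealed 6 new [(5,0) (5,1) (5,2) (6,0) (6,1) (6,2)] -> total=6
Click 2 (5,6) count=3: revealed 1 new [(5,6)] -> total=7
Click 3 (4,4) count=1: revealed 1 new [(4,4)] -> total=8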